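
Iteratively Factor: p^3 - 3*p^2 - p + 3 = (p - 3)*(p^2 - 1) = (p - 3)*(p + 1)*(p - 1)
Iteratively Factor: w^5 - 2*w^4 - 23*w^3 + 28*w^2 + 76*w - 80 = (w + 4)*(w^4 - 6*w^3 + w^2 + 24*w - 20) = (w + 2)*(w + 4)*(w^3 - 8*w^2 + 17*w - 10) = (w - 5)*(w + 2)*(w + 4)*(w^2 - 3*w + 2) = (w - 5)*(w - 1)*(w + 2)*(w + 4)*(w - 2)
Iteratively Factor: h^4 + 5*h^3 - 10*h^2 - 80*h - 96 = (h + 3)*(h^3 + 2*h^2 - 16*h - 32) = (h + 2)*(h + 3)*(h^2 - 16) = (h - 4)*(h + 2)*(h + 3)*(h + 4)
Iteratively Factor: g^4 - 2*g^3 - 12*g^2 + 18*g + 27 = (g + 1)*(g^3 - 3*g^2 - 9*g + 27) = (g + 1)*(g + 3)*(g^2 - 6*g + 9) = (g - 3)*(g + 1)*(g + 3)*(g - 3)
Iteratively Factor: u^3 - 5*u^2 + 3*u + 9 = (u + 1)*(u^2 - 6*u + 9) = (u - 3)*(u + 1)*(u - 3)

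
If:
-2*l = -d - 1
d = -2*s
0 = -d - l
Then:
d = -1/3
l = 1/3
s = 1/6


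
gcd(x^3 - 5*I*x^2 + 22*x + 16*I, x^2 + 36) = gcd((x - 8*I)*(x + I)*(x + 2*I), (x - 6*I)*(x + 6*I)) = 1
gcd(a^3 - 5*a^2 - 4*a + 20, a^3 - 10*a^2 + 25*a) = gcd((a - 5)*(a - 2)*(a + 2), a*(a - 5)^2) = a - 5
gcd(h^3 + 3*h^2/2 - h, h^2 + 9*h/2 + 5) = h + 2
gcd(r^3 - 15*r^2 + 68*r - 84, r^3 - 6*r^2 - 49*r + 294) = r^2 - 13*r + 42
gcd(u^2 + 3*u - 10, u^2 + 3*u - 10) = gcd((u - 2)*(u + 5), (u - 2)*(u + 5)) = u^2 + 3*u - 10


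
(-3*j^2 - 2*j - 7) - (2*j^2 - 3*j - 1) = -5*j^2 + j - 6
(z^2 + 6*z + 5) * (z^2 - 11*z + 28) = z^4 - 5*z^3 - 33*z^2 + 113*z + 140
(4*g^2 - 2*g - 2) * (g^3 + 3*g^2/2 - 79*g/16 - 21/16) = 4*g^5 + 4*g^4 - 99*g^3/4 + 13*g^2/8 + 25*g/2 + 21/8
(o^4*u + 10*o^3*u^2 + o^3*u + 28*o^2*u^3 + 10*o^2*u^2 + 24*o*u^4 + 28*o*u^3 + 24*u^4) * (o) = o^5*u + 10*o^4*u^2 + o^4*u + 28*o^3*u^3 + 10*o^3*u^2 + 24*o^2*u^4 + 28*o^2*u^3 + 24*o*u^4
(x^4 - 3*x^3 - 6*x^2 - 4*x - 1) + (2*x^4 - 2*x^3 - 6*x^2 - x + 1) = 3*x^4 - 5*x^3 - 12*x^2 - 5*x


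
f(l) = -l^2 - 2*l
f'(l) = -2*l - 2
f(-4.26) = -9.63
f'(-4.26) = 6.52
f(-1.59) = 0.65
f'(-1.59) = 1.18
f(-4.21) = -9.30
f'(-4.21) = 6.42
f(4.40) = -28.16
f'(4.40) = -10.80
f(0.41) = -0.99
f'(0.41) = -2.82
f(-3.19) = -3.80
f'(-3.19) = 4.38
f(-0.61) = 0.85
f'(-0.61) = -0.78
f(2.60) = -11.96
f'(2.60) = -7.20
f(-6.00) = -24.00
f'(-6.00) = 10.00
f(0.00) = 0.00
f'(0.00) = -2.00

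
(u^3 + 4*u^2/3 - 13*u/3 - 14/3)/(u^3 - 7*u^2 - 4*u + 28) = (3*u^2 + 10*u + 7)/(3*(u^2 - 5*u - 14))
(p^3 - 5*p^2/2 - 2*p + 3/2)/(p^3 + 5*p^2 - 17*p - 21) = (p - 1/2)/(p + 7)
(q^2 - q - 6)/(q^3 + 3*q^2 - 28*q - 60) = (q - 3)/(q^2 + q - 30)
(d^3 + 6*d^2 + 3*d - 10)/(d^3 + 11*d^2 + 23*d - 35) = (d + 2)/(d + 7)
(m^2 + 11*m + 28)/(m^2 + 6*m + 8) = (m + 7)/(m + 2)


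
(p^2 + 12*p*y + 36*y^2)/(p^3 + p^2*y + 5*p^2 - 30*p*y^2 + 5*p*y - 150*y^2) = (-p - 6*y)/(-p^2 + 5*p*y - 5*p + 25*y)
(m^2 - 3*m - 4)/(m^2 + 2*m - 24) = (m + 1)/(m + 6)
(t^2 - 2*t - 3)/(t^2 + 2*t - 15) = (t + 1)/(t + 5)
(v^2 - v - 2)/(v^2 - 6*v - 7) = (v - 2)/(v - 7)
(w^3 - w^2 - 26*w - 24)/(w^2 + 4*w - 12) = (w^3 - w^2 - 26*w - 24)/(w^2 + 4*w - 12)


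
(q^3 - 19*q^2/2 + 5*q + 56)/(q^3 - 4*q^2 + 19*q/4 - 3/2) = 2*(2*q^3 - 19*q^2 + 10*q + 112)/(4*q^3 - 16*q^2 + 19*q - 6)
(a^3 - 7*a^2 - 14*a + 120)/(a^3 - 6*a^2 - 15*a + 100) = (a - 6)/(a - 5)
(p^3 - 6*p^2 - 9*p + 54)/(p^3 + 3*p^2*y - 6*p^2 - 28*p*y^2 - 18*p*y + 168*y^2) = (9 - p^2)/(-p^2 - 3*p*y + 28*y^2)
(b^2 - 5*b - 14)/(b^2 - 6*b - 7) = (b + 2)/(b + 1)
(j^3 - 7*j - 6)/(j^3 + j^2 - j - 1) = (j^2 - j - 6)/(j^2 - 1)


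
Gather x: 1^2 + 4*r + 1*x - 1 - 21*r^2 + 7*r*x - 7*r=-21*r^2 - 3*r + x*(7*r + 1)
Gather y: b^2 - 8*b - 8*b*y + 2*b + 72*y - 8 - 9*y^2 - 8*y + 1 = b^2 - 6*b - 9*y^2 + y*(64 - 8*b) - 7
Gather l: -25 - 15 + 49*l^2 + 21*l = 49*l^2 + 21*l - 40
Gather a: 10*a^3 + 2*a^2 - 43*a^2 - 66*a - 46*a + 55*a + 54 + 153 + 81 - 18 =10*a^3 - 41*a^2 - 57*a + 270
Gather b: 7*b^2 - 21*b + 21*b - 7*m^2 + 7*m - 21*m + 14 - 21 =7*b^2 - 7*m^2 - 14*m - 7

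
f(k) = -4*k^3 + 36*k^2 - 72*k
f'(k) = -12*k^2 + 72*k - 72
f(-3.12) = 696.56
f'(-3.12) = -413.45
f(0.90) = -38.56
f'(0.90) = -16.92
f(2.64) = -12.77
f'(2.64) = 34.44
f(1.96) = -32.94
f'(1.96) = 23.02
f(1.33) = -41.49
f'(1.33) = 2.53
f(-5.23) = 1933.49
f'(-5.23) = -776.79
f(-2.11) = 349.77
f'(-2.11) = -277.35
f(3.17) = 6.10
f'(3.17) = 35.65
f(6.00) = 0.00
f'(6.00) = -72.00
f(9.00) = -648.00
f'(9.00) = -396.00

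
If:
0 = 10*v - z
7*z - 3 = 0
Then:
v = 3/70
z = 3/7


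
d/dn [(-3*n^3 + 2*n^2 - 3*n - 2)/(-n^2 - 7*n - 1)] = (3*n^4 + 42*n^3 - 8*n^2 - 8*n - 11)/(n^4 + 14*n^3 + 51*n^2 + 14*n + 1)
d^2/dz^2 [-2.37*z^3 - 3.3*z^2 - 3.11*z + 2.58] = -14.22*z - 6.6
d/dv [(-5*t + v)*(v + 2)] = -5*t + 2*v + 2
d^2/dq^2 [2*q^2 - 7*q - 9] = 4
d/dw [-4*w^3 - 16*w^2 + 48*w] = -12*w^2 - 32*w + 48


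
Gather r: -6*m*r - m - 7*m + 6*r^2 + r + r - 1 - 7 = -8*m + 6*r^2 + r*(2 - 6*m) - 8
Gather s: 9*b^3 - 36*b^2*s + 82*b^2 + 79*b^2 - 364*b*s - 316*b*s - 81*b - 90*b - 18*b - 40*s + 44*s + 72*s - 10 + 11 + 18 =9*b^3 + 161*b^2 - 189*b + s*(-36*b^2 - 680*b + 76) + 19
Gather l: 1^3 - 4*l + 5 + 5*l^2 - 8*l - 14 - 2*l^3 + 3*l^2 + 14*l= -2*l^3 + 8*l^2 + 2*l - 8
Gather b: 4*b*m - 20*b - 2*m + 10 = b*(4*m - 20) - 2*m + 10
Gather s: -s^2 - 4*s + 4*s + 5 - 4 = 1 - s^2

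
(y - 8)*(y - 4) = y^2 - 12*y + 32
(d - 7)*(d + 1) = d^2 - 6*d - 7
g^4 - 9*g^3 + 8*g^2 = g^2*(g - 8)*(g - 1)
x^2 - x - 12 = (x - 4)*(x + 3)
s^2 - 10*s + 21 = (s - 7)*(s - 3)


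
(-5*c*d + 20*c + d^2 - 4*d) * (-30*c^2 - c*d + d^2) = 150*c^3*d - 600*c^3 - 25*c^2*d^2 + 100*c^2*d - 6*c*d^3 + 24*c*d^2 + d^4 - 4*d^3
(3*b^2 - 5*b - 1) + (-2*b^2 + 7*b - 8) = b^2 + 2*b - 9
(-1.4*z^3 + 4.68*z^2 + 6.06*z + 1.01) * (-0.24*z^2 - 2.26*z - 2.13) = 0.336*z^5 + 2.0408*z^4 - 9.0492*z^3 - 23.9064*z^2 - 15.1904*z - 2.1513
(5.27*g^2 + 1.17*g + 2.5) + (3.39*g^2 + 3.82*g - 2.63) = 8.66*g^2 + 4.99*g - 0.13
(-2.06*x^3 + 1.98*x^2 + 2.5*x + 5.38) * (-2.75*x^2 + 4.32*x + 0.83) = 5.665*x^5 - 14.3442*x^4 - 0.0311999999999983*x^3 - 2.3516*x^2 + 25.3166*x + 4.4654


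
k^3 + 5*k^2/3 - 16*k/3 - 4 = (k - 2)*(k + 2/3)*(k + 3)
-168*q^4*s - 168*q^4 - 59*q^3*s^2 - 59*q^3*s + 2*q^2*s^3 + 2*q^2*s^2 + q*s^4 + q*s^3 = (-8*q + s)*(3*q + s)*(7*q + s)*(q*s + q)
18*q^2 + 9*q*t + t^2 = (3*q + t)*(6*q + t)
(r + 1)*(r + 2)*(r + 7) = r^3 + 10*r^2 + 23*r + 14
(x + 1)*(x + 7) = x^2 + 8*x + 7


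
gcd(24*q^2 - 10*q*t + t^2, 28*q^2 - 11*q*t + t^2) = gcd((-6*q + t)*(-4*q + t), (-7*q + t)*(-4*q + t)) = 4*q - t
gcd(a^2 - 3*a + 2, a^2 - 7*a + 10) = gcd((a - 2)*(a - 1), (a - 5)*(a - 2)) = a - 2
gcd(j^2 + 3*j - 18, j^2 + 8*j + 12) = j + 6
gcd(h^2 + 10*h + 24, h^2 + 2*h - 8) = h + 4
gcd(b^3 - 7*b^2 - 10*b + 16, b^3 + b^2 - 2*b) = b^2 + b - 2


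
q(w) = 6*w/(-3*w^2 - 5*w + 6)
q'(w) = 6*w*(6*w + 5)/(-3*w^2 - 5*w + 6)^2 + 6/(-3*w^2 - 5*w + 6)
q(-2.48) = 290.62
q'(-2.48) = 55964.36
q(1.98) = -0.76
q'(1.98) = 0.43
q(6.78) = -0.25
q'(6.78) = 0.03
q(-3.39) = 1.76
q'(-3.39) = 1.83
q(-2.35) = -11.92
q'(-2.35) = 96.84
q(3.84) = -0.40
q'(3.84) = 0.09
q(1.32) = -1.36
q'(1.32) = 1.98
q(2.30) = -0.65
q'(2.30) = 0.29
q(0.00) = 0.00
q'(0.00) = 1.00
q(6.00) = -0.27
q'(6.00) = 0.04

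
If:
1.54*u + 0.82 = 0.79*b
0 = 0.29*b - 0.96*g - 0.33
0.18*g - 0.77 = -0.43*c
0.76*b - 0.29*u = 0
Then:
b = -0.25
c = 1.97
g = -0.42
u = -0.66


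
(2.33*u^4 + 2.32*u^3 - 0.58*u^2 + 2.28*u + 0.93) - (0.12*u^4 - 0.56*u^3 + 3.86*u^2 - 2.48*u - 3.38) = 2.21*u^4 + 2.88*u^3 - 4.44*u^2 + 4.76*u + 4.31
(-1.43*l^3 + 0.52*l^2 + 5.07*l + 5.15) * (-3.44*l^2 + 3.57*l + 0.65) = 4.9192*l^5 - 6.8939*l^4 - 16.5139*l^3 + 0.721900000000002*l^2 + 21.681*l + 3.3475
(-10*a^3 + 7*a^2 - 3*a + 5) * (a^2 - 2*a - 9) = -10*a^5 + 27*a^4 + 73*a^3 - 52*a^2 + 17*a - 45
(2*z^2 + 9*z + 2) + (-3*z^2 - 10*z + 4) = -z^2 - z + 6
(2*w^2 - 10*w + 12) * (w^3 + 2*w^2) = 2*w^5 - 6*w^4 - 8*w^3 + 24*w^2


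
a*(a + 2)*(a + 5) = a^3 + 7*a^2 + 10*a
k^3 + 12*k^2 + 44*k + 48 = (k + 2)*(k + 4)*(k + 6)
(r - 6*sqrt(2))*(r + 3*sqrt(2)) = r^2 - 3*sqrt(2)*r - 36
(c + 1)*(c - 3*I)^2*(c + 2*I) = c^4 + c^3 - 4*I*c^3 + 3*c^2 - 4*I*c^2 + 3*c - 18*I*c - 18*I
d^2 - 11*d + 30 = (d - 6)*(d - 5)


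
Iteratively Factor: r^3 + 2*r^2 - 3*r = (r - 1)*(r^2 + 3*r) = r*(r - 1)*(r + 3)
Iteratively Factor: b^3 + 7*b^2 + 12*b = (b)*(b^2 + 7*b + 12) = b*(b + 4)*(b + 3)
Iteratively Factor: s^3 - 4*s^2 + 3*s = (s - 1)*(s^2 - 3*s) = (s - 3)*(s - 1)*(s)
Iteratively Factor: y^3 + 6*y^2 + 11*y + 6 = (y + 1)*(y^2 + 5*y + 6) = (y + 1)*(y + 3)*(y + 2)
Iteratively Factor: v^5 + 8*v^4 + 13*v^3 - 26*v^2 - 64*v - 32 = (v + 4)*(v^4 + 4*v^3 - 3*v^2 - 14*v - 8) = (v + 1)*(v + 4)*(v^3 + 3*v^2 - 6*v - 8) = (v + 1)*(v + 4)^2*(v^2 - v - 2) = (v + 1)^2*(v + 4)^2*(v - 2)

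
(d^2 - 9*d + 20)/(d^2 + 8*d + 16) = (d^2 - 9*d + 20)/(d^2 + 8*d + 16)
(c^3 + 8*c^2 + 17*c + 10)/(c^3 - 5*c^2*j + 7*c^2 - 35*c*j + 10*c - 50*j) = (c + 1)/(c - 5*j)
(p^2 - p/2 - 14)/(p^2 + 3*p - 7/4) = 2*(p - 4)/(2*p - 1)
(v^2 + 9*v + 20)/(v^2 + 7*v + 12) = (v + 5)/(v + 3)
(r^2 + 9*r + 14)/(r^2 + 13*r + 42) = (r + 2)/(r + 6)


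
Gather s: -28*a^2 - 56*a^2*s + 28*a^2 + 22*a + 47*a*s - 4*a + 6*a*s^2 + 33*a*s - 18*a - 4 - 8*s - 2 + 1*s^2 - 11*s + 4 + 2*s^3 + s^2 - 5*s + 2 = 2*s^3 + s^2*(6*a + 2) + s*(-56*a^2 + 80*a - 24)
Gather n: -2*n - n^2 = -n^2 - 2*n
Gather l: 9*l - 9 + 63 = 9*l + 54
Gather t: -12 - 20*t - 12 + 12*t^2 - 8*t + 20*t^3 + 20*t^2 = 20*t^3 + 32*t^2 - 28*t - 24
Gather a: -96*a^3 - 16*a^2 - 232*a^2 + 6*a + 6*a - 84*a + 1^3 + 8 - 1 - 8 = -96*a^3 - 248*a^2 - 72*a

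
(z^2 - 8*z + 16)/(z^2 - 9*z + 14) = (z^2 - 8*z + 16)/(z^2 - 9*z + 14)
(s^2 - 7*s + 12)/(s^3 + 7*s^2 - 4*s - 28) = (s^2 - 7*s + 12)/(s^3 + 7*s^2 - 4*s - 28)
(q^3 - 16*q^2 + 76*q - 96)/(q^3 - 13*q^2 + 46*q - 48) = (q - 6)/(q - 3)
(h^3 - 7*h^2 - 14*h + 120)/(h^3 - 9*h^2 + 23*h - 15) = (h^2 - 2*h - 24)/(h^2 - 4*h + 3)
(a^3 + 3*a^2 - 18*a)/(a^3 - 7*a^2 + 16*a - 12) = a*(a + 6)/(a^2 - 4*a + 4)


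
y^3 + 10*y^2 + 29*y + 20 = (y + 1)*(y + 4)*(y + 5)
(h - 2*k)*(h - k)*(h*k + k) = h^3*k - 3*h^2*k^2 + h^2*k + 2*h*k^3 - 3*h*k^2 + 2*k^3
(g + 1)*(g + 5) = g^2 + 6*g + 5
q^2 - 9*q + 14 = (q - 7)*(q - 2)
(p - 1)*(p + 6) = p^2 + 5*p - 6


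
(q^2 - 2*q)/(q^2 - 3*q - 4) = q*(2 - q)/(-q^2 + 3*q + 4)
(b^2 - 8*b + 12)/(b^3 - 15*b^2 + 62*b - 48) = (b - 2)/(b^2 - 9*b + 8)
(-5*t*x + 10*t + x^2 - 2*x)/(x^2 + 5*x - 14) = (-5*t + x)/(x + 7)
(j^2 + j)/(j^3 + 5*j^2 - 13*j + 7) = j*(j + 1)/(j^3 + 5*j^2 - 13*j + 7)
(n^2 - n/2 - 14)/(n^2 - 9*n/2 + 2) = (2*n + 7)/(2*n - 1)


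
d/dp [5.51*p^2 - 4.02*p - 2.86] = 11.02*p - 4.02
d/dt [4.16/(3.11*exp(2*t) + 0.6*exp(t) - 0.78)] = (-25.8752*exp(t) - 2.496)*exp(t)/(3.11*exp(2*t) + 0.6*exp(t) - 0.78)^2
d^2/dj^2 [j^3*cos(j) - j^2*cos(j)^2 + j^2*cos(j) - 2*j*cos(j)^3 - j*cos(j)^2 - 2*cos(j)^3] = -j^3*cos(j) - 6*j^2*sin(j) - j^2*cos(j) + 2*j^2*cos(2*j) - 4*j*sin(j) + 4*j*sin(2*j) + 15*j*cos(j)/2 + 2*j*cos(2*j) + 9*j*cos(3*j)/2 + 3*sin(j) + 2*sin(2*j) + 3*sin(3*j) + 7*cos(j)/2 - cos(2*j) + 9*cos(3*j)/2 - 1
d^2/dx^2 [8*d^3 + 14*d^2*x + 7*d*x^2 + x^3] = 14*d + 6*x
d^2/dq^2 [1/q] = 2/q^3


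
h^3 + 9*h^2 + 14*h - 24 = (h - 1)*(h + 4)*(h + 6)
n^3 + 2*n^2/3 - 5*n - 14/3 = (n - 7/3)*(n + 1)*(n + 2)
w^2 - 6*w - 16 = (w - 8)*(w + 2)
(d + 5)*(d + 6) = d^2 + 11*d + 30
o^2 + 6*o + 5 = (o + 1)*(o + 5)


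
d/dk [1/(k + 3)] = -1/(k + 3)^2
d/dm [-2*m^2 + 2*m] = 2 - 4*m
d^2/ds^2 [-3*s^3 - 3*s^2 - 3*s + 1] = -18*s - 6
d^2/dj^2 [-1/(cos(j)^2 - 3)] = 2*(2*sin(j)^4 - 7*sin(j)^2 + 2)/(cos(j)^2 - 3)^3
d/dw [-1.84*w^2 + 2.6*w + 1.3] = 2.6 - 3.68*w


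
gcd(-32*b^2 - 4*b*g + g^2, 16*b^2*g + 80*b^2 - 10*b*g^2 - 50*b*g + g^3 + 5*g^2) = 8*b - g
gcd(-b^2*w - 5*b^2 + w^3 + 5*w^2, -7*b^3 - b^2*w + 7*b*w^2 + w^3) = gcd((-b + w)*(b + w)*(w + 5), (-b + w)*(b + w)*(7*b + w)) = -b^2 + w^2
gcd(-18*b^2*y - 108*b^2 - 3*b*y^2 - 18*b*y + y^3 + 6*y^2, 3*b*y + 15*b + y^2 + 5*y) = 3*b + y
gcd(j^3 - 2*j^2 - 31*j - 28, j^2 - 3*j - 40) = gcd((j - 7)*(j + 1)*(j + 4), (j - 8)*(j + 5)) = 1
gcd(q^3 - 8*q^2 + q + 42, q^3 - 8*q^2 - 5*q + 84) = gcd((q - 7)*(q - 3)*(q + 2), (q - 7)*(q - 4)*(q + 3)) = q - 7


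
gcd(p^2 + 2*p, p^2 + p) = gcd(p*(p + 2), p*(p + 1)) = p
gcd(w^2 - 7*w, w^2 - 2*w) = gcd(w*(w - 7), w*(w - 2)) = w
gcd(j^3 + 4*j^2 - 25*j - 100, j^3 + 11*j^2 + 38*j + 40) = j^2 + 9*j + 20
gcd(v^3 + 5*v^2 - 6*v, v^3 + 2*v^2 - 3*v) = v^2 - v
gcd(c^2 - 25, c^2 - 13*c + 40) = c - 5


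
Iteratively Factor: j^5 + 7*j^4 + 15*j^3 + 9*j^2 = (j + 3)*(j^4 + 4*j^3 + 3*j^2) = (j + 1)*(j + 3)*(j^3 + 3*j^2) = j*(j + 1)*(j + 3)*(j^2 + 3*j) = j^2*(j + 1)*(j + 3)*(j + 3)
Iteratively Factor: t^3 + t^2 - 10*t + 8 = (t + 4)*(t^2 - 3*t + 2) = (t - 2)*(t + 4)*(t - 1)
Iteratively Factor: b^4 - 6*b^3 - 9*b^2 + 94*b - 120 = (b - 3)*(b^3 - 3*b^2 - 18*b + 40) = (b - 3)*(b - 2)*(b^2 - b - 20) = (b - 3)*(b - 2)*(b + 4)*(b - 5)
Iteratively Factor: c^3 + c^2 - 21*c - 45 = (c + 3)*(c^2 - 2*c - 15) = (c + 3)^2*(c - 5)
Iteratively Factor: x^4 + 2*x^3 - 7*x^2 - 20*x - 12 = (x + 2)*(x^3 - 7*x - 6) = (x - 3)*(x + 2)*(x^2 + 3*x + 2) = (x - 3)*(x + 1)*(x + 2)*(x + 2)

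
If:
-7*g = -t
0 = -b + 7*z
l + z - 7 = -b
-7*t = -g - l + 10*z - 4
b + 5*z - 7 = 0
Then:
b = 49/12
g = 1/96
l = 7/3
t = 7/96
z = 7/12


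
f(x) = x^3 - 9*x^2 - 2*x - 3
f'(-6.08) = 218.34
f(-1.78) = -33.60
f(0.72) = -8.73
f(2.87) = -59.23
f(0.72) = -8.73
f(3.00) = -63.00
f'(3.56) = -28.06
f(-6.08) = -548.29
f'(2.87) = -28.95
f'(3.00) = -29.00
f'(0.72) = -13.40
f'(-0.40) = 5.68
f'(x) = 3*x^2 - 18*x - 2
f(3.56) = -79.06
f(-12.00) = -3003.00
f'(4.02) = -25.88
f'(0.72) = -13.40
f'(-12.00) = 646.00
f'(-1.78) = 39.55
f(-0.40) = -3.70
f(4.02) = -91.52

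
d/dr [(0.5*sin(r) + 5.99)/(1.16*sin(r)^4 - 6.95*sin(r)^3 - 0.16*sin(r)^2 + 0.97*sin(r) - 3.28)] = (-1.74*sin(r)^4 - 20.8436*sin(r)^3 + 124.9715*sin(r)^2 + 1.9168*sin(r) - 7.4503)*cos(r)/(1.3456*sin(r)^8 - 16.124*sin(r)^7 + 47.9313*sin(r)^6 + 4.4744*sin(r)^5 - 21.067*sin(r)^4 + 45.2816*sin(r)^3 + 1.9905*sin(r)^2 - 6.3632*sin(r) + 10.7584)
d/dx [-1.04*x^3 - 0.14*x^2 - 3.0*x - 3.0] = -3.12*x^2 - 0.28*x - 3.0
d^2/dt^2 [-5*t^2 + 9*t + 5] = -10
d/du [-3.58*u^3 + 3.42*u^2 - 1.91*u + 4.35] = -10.74*u^2 + 6.84*u - 1.91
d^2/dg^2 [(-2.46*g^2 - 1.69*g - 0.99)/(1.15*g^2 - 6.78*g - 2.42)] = (3.5527136788005e-15*g^4 - 42.83129*g^3 - 48.93273*g^2 + 18.09456*g - 69.883572)/(1.520875*g^6 - 26.89965*g^5 + 148.98963*g^4 - 198.453312*g^3 - 313.526004*g^2 - 119.119176*g - 14.172488)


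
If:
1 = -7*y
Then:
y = -1/7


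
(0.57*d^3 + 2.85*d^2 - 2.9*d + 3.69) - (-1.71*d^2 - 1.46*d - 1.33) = 0.57*d^3 + 4.56*d^2 - 1.44*d + 5.02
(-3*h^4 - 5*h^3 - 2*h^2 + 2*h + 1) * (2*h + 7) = -6*h^5 - 31*h^4 - 39*h^3 - 10*h^2 + 16*h + 7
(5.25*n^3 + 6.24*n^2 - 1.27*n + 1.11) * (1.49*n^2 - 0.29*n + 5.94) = 7.8225*n^5 + 7.7751*n^4 + 27.4831*n^3 + 39.0878*n^2 - 7.8657*n + 6.5934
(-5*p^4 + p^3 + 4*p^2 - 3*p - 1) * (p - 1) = -5*p^5 + 6*p^4 + 3*p^3 - 7*p^2 + 2*p + 1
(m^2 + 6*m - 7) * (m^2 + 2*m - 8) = m^4 + 8*m^3 - 3*m^2 - 62*m + 56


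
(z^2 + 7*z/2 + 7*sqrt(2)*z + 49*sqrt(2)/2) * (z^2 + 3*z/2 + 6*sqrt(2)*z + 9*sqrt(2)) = z^4 + 5*z^3 + 13*sqrt(2)*z^3 + 357*z^2/4 + 65*sqrt(2)*z^2 + 273*sqrt(2)*z/4 + 420*z + 441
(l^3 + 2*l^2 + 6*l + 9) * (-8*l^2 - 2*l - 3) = -8*l^5 - 18*l^4 - 55*l^3 - 90*l^2 - 36*l - 27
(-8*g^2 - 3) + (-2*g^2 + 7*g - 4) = -10*g^2 + 7*g - 7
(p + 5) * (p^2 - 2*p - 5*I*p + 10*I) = p^3 + 3*p^2 - 5*I*p^2 - 10*p - 15*I*p + 50*I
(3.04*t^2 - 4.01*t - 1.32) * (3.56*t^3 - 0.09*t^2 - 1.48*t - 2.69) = 10.8224*t^5 - 14.5492*t^4 - 8.8375*t^3 - 2.124*t^2 + 12.7405*t + 3.5508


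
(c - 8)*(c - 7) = c^2 - 15*c + 56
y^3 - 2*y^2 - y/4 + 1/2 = (y - 2)*(y - 1/2)*(y + 1/2)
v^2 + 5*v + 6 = (v + 2)*(v + 3)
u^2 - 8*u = u*(u - 8)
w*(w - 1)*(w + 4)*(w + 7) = w^4 + 10*w^3 + 17*w^2 - 28*w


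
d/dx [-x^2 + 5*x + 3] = 5 - 2*x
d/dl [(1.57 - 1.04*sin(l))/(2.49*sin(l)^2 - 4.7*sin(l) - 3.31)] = (2.5896*sin(l)^2 - 7.8186*sin(l) + 10.8214)*cos(l)/(6.2001*sin(l)^4 - 23.406*sin(l)^3 + 5.6062*sin(l)^2 + 31.114*sin(l) + 10.9561)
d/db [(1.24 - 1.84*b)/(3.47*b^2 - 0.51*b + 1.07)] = (6.3848*b^2 - 8.6056*b - 1.3364)/(12.0409*b^4 - 3.5394*b^3 + 7.6859*b^2 - 1.0914*b + 1.1449)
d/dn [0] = 0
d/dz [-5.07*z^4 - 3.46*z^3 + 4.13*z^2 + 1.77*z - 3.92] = -20.28*z^3 - 10.38*z^2 + 8.26*z + 1.77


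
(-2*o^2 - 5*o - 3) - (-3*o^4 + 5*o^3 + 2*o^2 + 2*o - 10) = 3*o^4 - 5*o^3 - 4*o^2 - 7*o + 7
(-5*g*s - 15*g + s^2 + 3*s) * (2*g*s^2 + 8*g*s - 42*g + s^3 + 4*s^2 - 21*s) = -10*g^2*s^3 - 70*g^2*s^2 + 90*g^2*s + 630*g^2 - 3*g*s^4 - 21*g*s^3 + 27*g*s^2 + 189*g*s + s^5 + 7*s^4 - 9*s^3 - 63*s^2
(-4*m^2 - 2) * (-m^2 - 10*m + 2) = 4*m^4 + 40*m^3 - 6*m^2 + 20*m - 4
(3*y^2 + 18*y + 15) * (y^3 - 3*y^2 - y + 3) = 3*y^5 + 9*y^4 - 42*y^3 - 54*y^2 + 39*y + 45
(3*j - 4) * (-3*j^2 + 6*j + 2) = -9*j^3 + 30*j^2 - 18*j - 8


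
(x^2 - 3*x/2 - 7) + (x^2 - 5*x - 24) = 2*x^2 - 13*x/2 - 31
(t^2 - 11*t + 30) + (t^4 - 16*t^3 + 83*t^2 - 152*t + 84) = t^4 - 16*t^3 + 84*t^2 - 163*t + 114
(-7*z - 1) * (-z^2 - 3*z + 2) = 7*z^3 + 22*z^2 - 11*z - 2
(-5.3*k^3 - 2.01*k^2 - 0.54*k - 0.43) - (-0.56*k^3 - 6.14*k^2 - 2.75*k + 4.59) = -4.74*k^3 + 4.13*k^2 + 2.21*k - 5.02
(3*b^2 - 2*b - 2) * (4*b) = 12*b^3 - 8*b^2 - 8*b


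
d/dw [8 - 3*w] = -3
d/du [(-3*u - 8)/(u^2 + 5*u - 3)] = (3*u^2 + 16*u + 49)/(u^4 + 10*u^3 + 19*u^2 - 30*u + 9)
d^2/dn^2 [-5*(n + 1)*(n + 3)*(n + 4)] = -30*n - 80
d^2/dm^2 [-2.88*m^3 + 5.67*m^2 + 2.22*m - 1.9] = 11.34 - 17.28*m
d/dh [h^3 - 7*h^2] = h*(3*h - 14)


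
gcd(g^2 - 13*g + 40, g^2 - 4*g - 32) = g - 8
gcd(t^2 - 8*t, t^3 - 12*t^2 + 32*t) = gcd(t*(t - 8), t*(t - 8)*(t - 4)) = t^2 - 8*t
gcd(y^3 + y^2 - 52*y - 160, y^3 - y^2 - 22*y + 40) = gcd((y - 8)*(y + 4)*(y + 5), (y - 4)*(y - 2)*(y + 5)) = y + 5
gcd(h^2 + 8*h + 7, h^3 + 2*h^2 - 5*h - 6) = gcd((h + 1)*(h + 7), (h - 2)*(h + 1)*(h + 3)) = h + 1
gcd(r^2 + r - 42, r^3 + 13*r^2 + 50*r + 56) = r + 7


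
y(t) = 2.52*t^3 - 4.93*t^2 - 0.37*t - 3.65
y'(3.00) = 38.09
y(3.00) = 18.91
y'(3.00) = 38.09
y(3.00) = 18.91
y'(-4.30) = 181.81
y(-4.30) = -293.57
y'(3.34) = 51.03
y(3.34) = 34.01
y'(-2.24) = 59.65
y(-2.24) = -55.88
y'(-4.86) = 226.11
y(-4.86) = -407.57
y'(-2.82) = 87.56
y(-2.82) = -98.32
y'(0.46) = -3.31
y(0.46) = -4.62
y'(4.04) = 83.19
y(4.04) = 80.56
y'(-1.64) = 36.13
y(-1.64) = -27.42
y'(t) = 7.56*t^2 - 9.86*t - 0.37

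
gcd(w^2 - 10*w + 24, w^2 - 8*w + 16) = w - 4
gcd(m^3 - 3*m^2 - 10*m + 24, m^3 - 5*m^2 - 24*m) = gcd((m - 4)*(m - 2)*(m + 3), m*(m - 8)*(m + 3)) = m + 3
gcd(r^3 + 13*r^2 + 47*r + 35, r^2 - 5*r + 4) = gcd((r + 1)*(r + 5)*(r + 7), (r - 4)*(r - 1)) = 1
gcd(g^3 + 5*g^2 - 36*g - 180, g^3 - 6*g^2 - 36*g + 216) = g^2 - 36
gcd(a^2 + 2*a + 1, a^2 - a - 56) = 1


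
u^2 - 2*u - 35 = (u - 7)*(u + 5)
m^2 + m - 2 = (m - 1)*(m + 2)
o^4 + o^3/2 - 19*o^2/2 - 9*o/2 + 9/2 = (o - 3)*(o - 1/2)*(o + 1)*(o + 3)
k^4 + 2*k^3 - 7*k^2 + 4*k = k*(k - 1)^2*(k + 4)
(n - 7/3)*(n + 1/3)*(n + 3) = n^3 + n^2 - 61*n/9 - 7/3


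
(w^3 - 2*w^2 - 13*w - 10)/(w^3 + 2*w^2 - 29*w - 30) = (w + 2)/(w + 6)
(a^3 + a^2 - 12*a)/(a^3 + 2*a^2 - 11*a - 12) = a/(a + 1)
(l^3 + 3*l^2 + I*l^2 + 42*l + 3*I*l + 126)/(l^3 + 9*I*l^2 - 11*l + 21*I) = (l^2 + l*(3 - 6*I) - 18*I)/(l^2 + 2*I*l + 3)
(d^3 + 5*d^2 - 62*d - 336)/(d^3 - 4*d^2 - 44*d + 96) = (d + 7)/(d - 2)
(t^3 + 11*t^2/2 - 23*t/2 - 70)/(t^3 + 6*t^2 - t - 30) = (t^2 + t/2 - 14)/(t^2 + t - 6)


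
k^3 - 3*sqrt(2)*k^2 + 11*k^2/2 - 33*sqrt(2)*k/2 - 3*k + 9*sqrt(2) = (k - 1/2)*(k + 6)*(k - 3*sqrt(2))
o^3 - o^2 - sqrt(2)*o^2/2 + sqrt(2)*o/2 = o*(o - 1)*(o - sqrt(2)/2)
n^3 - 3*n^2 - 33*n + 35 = (n - 7)*(n - 1)*(n + 5)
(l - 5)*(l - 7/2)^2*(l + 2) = l^4 - 10*l^3 + 93*l^2/4 + 133*l/4 - 245/2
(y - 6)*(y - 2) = y^2 - 8*y + 12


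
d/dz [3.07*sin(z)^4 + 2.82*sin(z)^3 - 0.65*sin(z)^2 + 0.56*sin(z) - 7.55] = (12.28*sin(z)^3 + 8.46*sin(z)^2 - 1.3*sin(z) + 0.56)*cos(z)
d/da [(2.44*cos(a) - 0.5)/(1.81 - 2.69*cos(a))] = -3.0714*sin(a)/(2.69*cos(a) - 1.81)^2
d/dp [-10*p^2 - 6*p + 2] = -20*p - 6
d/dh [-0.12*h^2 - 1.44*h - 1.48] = -0.24*h - 1.44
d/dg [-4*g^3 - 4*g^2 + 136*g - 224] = -12*g^2 - 8*g + 136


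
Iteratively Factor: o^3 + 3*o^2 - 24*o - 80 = (o + 4)*(o^2 - o - 20) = (o - 5)*(o + 4)*(o + 4)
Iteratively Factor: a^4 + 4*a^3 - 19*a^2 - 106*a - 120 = (a + 4)*(a^3 - 19*a - 30) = (a - 5)*(a + 4)*(a^2 + 5*a + 6) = (a - 5)*(a + 3)*(a + 4)*(a + 2)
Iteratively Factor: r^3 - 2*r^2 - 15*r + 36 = (r - 3)*(r^2 + r - 12) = (r - 3)^2*(r + 4)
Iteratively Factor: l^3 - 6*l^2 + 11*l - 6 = (l - 1)*(l^2 - 5*l + 6) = (l - 2)*(l - 1)*(l - 3)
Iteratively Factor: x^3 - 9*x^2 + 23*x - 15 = (x - 5)*(x^2 - 4*x + 3) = (x - 5)*(x - 1)*(x - 3)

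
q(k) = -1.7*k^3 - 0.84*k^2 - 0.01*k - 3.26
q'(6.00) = -193.69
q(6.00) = -400.76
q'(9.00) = -428.23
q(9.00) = -1310.69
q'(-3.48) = -55.93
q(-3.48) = 58.25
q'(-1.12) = -4.53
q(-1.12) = -1.91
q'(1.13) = -8.42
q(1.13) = -6.80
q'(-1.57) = -9.94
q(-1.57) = 1.26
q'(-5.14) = -126.11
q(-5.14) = 205.45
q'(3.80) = -80.04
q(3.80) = -108.71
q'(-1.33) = -6.80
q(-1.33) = -0.73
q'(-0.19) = 0.13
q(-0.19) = -3.28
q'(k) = -5.1*k^2 - 1.68*k - 0.01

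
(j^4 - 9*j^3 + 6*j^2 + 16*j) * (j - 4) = j^5 - 13*j^4 + 42*j^3 - 8*j^2 - 64*j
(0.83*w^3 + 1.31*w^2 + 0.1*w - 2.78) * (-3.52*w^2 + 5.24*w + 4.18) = -2.9216*w^5 - 0.262*w^4 + 9.9818*w^3 + 15.7854*w^2 - 14.1492*w - 11.6204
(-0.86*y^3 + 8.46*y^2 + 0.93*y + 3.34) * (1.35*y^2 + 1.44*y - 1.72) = -1.161*y^5 + 10.1826*y^4 + 14.9171*y^3 - 8.703*y^2 + 3.21*y - 5.7448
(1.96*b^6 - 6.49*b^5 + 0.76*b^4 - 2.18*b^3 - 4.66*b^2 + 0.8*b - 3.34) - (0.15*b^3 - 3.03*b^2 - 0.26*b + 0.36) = 1.96*b^6 - 6.49*b^5 + 0.76*b^4 - 2.33*b^3 - 1.63*b^2 + 1.06*b - 3.7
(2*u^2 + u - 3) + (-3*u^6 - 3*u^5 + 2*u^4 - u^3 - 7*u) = -3*u^6 - 3*u^5 + 2*u^4 - u^3 + 2*u^2 - 6*u - 3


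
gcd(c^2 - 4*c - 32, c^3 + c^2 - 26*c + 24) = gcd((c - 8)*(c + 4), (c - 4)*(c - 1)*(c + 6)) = 1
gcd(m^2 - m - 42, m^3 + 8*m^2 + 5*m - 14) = 1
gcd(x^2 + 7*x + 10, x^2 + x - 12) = 1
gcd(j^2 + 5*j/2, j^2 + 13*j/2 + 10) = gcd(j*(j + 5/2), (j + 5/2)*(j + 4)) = j + 5/2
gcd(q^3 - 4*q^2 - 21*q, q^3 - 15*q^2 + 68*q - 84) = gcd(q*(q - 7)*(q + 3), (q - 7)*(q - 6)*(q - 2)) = q - 7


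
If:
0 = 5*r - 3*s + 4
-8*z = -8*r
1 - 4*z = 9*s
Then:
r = -11/19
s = 7/19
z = -11/19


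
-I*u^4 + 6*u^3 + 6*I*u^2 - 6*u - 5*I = (u - 1)*(u + I)*(u + 5*I)*(-I*u - I)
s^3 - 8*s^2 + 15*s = s*(s - 5)*(s - 3)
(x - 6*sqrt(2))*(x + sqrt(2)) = x^2 - 5*sqrt(2)*x - 12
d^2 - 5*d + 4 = (d - 4)*(d - 1)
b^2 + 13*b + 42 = (b + 6)*(b + 7)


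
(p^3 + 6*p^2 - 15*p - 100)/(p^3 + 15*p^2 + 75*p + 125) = (p - 4)/(p + 5)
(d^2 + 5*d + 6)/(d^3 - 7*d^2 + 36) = (d + 3)/(d^2 - 9*d + 18)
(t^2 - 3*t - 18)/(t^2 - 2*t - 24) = (t + 3)/(t + 4)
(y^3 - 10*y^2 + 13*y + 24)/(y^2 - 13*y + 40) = (y^2 - 2*y - 3)/(y - 5)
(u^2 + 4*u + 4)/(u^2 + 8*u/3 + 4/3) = 3*(u + 2)/(3*u + 2)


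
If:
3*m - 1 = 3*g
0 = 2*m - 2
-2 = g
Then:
No Solution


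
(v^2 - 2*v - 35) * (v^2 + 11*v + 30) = v^4 + 9*v^3 - 27*v^2 - 445*v - 1050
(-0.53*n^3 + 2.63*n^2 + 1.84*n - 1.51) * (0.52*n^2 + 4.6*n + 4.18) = -0.2756*n^5 - 1.0704*n^4 + 10.8394*n^3 + 18.6722*n^2 + 0.7452*n - 6.3118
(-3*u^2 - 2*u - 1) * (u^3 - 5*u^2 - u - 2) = -3*u^5 + 13*u^4 + 12*u^3 + 13*u^2 + 5*u + 2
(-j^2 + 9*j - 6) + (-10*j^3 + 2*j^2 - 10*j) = -10*j^3 + j^2 - j - 6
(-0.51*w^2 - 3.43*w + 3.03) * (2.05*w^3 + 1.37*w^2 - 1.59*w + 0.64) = -1.0455*w^5 - 7.7302*w^4 + 2.3233*w^3 + 9.2784*w^2 - 7.0129*w + 1.9392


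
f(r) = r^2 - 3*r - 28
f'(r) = 2*r - 3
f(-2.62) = -13.28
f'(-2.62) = -8.24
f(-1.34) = -22.18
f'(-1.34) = -5.68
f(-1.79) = -19.43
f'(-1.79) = -6.58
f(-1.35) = -22.13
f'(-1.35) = -5.70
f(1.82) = -30.15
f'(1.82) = 0.64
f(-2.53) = -14.01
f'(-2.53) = -8.06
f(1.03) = -30.03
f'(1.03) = -0.94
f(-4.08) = 0.89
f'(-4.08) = -11.16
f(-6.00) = 26.00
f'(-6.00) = -15.00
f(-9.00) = 80.00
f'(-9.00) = -21.00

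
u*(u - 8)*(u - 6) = u^3 - 14*u^2 + 48*u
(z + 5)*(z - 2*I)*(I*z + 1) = I*z^3 + 3*z^2 + 5*I*z^2 + 15*z - 2*I*z - 10*I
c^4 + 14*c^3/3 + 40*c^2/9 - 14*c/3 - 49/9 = (c - 1)*(c + 1)*(c + 7/3)^2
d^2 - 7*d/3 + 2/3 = (d - 2)*(d - 1/3)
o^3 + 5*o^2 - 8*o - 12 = (o - 2)*(o + 1)*(o + 6)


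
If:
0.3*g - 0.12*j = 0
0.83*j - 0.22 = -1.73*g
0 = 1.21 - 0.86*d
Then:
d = 1.41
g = 0.06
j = 0.14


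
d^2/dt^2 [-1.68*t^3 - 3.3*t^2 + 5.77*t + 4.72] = -10.08*t - 6.6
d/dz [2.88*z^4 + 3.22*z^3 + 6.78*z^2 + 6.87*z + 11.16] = 11.52*z^3 + 9.66*z^2 + 13.56*z + 6.87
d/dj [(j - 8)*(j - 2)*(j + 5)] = 3*j^2 - 10*j - 34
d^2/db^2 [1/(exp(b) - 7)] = (exp(b) + 7)*exp(b)/(exp(b) - 7)^3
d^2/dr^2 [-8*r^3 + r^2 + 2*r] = 2 - 48*r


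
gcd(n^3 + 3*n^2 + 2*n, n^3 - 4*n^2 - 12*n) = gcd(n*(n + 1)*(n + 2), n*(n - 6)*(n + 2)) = n^2 + 2*n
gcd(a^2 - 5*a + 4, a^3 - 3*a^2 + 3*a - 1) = a - 1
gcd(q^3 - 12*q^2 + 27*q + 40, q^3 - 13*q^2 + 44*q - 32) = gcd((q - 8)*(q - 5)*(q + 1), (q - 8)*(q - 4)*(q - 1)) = q - 8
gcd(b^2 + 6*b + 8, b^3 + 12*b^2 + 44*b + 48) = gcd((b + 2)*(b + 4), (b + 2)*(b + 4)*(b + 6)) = b^2 + 6*b + 8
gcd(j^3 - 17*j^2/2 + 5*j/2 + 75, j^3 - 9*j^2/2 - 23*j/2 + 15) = j^2 - 7*j/2 - 15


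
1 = 1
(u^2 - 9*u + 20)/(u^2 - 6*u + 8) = (u - 5)/(u - 2)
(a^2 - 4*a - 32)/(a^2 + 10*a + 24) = (a - 8)/(a + 6)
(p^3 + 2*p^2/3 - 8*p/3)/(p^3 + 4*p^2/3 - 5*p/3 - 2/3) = p*(3*p - 4)/(3*p^2 - 2*p - 1)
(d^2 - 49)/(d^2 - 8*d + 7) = (d + 7)/(d - 1)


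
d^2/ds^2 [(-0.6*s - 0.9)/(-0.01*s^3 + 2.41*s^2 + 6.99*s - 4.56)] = (0.00036*s^5 - 0.08568*s^4 + 6.70656*s^3 + 30.65796*s^2 + 130.28418*s + 145.97874)/(1.0e-6*s^9 - 0.000723*s^8 + 0.172146*s^7 - 12.985399*s^6 - 120.98943*s^5 - 275.716179*s^4 + 119.995533*s^3 + 518.06844*s^2 - 436.041792*s + 94.818816)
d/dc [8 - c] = -1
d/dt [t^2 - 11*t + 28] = 2*t - 11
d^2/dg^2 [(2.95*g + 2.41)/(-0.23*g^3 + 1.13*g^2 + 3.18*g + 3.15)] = (-0.93633*g^5 + 3.070362*g^4 - 1.827226*g^3 - 33.53523*g^2 + 0.566316*g + 27.515322)/(0.012167*g^9 - 0.179331*g^8 + 0.376395*g^7 + 3.01609*g^6 - 0.291959999999998*g^5 - 32.524281*g^4 - 93.226167*g^3 - 129.199455*g^2 - 94.66065*g - 31.255875)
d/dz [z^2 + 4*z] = 2*z + 4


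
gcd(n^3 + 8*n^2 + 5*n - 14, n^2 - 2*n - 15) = 1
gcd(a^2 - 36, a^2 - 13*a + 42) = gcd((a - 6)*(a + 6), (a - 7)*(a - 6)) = a - 6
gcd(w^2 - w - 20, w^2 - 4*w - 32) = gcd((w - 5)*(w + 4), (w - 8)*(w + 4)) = w + 4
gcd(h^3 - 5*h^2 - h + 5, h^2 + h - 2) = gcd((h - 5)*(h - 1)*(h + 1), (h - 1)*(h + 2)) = h - 1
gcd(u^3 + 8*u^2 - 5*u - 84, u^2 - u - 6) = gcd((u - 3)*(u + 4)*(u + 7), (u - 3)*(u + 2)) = u - 3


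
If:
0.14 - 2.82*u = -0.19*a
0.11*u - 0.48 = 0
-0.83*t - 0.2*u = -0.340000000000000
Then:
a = 64.03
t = -0.64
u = 4.36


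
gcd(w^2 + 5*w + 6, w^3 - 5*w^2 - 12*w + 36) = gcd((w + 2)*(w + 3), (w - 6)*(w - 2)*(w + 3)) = w + 3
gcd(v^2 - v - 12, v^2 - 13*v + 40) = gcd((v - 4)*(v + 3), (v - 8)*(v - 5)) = 1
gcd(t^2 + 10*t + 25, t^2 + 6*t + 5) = t + 5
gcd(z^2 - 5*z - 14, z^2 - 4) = z + 2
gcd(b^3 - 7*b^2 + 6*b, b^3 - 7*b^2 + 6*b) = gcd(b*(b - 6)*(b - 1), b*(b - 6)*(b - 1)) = b^3 - 7*b^2 + 6*b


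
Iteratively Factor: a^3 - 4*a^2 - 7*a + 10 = (a + 2)*(a^2 - 6*a + 5) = (a - 1)*(a + 2)*(a - 5)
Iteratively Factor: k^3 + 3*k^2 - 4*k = (k + 4)*(k^2 - k) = (k - 1)*(k + 4)*(k)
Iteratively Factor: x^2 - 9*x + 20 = (x - 5)*(x - 4)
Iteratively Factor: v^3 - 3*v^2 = (v)*(v^2 - 3*v) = v^2*(v - 3)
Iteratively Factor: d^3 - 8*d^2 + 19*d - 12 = (d - 1)*(d^2 - 7*d + 12) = (d - 3)*(d - 1)*(d - 4)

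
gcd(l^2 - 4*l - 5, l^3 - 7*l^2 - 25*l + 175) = l - 5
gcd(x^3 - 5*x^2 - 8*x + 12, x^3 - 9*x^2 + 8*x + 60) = x^2 - 4*x - 12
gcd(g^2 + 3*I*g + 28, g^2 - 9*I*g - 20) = g - 4*I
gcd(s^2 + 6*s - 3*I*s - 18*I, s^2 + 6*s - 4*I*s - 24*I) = s + 6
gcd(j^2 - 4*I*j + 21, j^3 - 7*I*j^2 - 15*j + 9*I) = 1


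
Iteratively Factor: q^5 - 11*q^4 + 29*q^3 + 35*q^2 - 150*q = (q - 3)*(q^4 - 8*q^3 + 5*q^2 + 50*q) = (q - 3)*(q + 2)*(q^3 - 10*q^2 + 25*q) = (q - 5)*(q - 3)*(q + 2)*(q^2 - 5*q) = q*(q - 5)*(q - 3)*(q + 2)*(q - 5)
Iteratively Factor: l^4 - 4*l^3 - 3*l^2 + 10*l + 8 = (l - 4)*(l^3 - 3*l - 2) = (l - 4)*(l + 1)*(l^2 - l - 2) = (l - 4)*(l + 1)^2*(l - 2)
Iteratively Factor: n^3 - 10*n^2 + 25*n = (n - 5)*(n^2 - 5*n) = (n - 5)^2*(n)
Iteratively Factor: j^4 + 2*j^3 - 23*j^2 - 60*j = (j - 5)*(j^3 + 7*j^2 + 12*j) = (j - 5)*(j + 3)*(j^2 + 4*j) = j*(j - 5)*(j + 3)*(j + 4)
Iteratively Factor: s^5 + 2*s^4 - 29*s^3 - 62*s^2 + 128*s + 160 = (s - 5)*(s^4 + 7*s^3 + 6*s^2 - 32*s - 32) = (s - 5)*(s - 2)*(s^3 + 9*s^2 + 24*s + 16) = (s - 5)*(s - 2)*(s + 4)*(s^2 + 5*s + 4) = (s - 5)*(s - 2)*(s + 4)^2*(s + 1)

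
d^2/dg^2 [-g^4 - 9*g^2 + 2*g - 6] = -12*g^2 - 18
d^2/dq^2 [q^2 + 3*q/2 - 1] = 2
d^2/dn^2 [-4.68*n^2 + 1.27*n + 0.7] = -9.36000000000000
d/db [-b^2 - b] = -2*b - 1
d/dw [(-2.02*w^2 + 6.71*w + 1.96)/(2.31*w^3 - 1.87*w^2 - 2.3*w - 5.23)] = (4.6662*w^4 - 31.0002*w^3 + 3.6109*w^2 + 28.4596*w - 30.5853)/(5.3361*w^6 - 8.6394*w^5 - 7.1291*w^4 - 15.5606*w^3 + 24.8502*w^2 + 24.058*w + 27.3529)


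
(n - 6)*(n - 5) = n^2 - 11*n + 30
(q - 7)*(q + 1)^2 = q^3 - 5*q^2 - 13*q - 7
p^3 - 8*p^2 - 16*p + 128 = (p - 8)*(p - 4)*(p + 4)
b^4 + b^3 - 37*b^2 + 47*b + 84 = (b - 4)*(b - 3)*(b + 1)*(b + 7)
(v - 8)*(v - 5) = v^2 - 13*v + 40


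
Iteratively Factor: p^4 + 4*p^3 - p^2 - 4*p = (p)*(p^3 + 4*p^2 - p - 4) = p*(p - 1)*(p^2 + 5*p + 4) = p*(p - 1)*(p + 4)*(p + 1)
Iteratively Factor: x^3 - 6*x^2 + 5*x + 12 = (x - 3)*(x^2 - 3*x - 4) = (x - 3)*(x + 1)*(x - 4)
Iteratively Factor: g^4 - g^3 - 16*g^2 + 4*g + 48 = (g - 4)*(g^3 + 3*g^2 - 4*g - 12) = (g - 4)*(g - 2)*(g^2 + 5*g + 6) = (g - 4)*(g - 2)*(g + 3)*(g + 2)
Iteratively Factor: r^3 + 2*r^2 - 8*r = (r + 4)*(r^2 - 2*r) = r*(r + 4)*(r - 2)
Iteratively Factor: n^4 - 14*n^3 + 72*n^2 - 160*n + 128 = (n - 4)*(n^3 - 10*n^2 + 32*n - 32) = (n - 4)*(n - 2)*(n^2 - 8*n + 16) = (n - 4)^2*(n - 2)*(n - 4)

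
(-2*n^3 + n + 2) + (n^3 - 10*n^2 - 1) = -n^3 - 10*n^2 + n + 1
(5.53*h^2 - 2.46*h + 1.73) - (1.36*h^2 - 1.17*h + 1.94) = 4.17*h^2 - 1.29*h - 0.21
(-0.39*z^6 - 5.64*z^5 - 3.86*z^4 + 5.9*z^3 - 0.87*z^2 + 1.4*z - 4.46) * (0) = 0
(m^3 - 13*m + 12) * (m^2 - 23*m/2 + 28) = m^5 - 23*m^4/2 + 15*m^3 + 323*m^2/2 - 502*m + 336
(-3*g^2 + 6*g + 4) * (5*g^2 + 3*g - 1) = -15*g^4 + 21*g^3 + 41*g^2 + 6*g - 4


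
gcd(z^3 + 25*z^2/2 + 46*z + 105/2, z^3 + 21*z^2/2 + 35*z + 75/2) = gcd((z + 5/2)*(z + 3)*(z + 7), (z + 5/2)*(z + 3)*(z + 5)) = z^2 + 11*z/2 + 15/2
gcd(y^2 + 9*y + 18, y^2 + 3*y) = y + 3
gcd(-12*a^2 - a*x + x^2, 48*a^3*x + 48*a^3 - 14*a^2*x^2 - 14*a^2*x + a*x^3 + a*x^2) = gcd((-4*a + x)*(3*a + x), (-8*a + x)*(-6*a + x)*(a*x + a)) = 1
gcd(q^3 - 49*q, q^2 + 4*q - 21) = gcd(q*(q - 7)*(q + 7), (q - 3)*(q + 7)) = q + 7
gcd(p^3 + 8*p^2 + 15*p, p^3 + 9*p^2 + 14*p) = p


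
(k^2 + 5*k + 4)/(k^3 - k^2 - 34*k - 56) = (k + 1)/(k^2 - 5*k - 14)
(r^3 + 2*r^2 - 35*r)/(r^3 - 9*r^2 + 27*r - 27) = r*(r^2 + 2*r - 35)/(r^3 - 9*r^2 + 27*r - 27)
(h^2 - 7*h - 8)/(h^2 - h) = (h^2 - 7*h - 8)/(h*(h - 1))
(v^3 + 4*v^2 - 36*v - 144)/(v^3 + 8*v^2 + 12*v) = (v^2 - 2*v - 24)/(v*(v + 2))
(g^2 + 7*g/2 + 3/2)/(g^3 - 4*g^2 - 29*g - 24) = (g + 1/2)/(g^2 - 7*g - 8)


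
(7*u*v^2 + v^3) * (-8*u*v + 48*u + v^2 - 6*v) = -56*u^2*v^3 + 336*u^2*v^2 - u*v^4 + 6*u*v^3 + v^5 - 6*v^4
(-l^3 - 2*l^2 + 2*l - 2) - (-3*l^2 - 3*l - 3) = -l^3 + l^2 + 5*l + 1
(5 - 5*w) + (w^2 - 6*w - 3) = w^2 - 11*w + 2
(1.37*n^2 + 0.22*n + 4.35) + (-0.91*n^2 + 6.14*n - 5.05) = 0.46*n^2 + 6.36*n - 0.7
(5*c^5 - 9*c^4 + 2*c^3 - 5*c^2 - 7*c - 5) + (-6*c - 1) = 5*c^5 - 9*c^4 + 2*c^3 - 5*c^2 - 13*c - 6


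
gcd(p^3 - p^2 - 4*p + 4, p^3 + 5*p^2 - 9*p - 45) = 1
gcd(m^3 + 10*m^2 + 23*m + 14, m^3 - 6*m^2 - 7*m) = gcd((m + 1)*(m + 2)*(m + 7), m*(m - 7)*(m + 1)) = m + 1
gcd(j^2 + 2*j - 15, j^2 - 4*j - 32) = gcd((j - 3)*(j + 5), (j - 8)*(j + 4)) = 1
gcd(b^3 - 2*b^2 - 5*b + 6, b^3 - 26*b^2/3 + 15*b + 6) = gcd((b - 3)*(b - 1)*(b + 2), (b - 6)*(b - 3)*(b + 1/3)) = b - 3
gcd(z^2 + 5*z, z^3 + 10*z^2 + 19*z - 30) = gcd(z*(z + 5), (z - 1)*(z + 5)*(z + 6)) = z + 5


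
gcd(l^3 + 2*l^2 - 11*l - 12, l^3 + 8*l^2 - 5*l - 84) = l^2 + l - 12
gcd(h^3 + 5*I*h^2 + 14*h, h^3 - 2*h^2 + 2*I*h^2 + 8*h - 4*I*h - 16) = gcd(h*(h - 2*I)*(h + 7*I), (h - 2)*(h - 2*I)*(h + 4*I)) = h - 2*I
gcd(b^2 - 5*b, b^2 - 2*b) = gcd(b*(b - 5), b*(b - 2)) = b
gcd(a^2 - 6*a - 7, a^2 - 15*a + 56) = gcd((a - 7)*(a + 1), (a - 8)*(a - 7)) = a - 7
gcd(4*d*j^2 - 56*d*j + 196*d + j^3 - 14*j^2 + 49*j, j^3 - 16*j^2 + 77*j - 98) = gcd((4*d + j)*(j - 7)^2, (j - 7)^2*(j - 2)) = j^2 - 14*j + 49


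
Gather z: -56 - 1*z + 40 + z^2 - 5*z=z^2 - 6*z - 16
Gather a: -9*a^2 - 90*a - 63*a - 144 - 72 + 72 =-9*a^2 - 153*a - 144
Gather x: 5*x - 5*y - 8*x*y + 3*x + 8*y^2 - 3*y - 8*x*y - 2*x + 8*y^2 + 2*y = x*(6 - 16*y) + 16*y^2 - 6*y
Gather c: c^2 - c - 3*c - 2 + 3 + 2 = c^2 - 4*c + 3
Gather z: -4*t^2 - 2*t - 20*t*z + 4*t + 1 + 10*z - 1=-4*t^2 + 2*t + z*(10 - 20*t)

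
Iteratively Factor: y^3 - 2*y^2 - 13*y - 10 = (y + 1)*(y^2 - 3*y - 10) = (y + 1)*(y + 2)*(y - 5)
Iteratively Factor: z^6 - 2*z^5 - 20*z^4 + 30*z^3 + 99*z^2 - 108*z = (z - 3)*(z^5 + z^4 - 17*z^3 - 21*z^2 + 36*z) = (z - 3)*(z - 1)*(z^4 + 2*z^3 - 15*z^2 - 36*z) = (z - 4)*(z - 3)*(z - 1)*(z^3 + 6*z^2 + 9*z) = (z - 4)*(z - 3)*(z - 1)*(z + 3)*(z^2 + 3*z) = (z - 4)*(z - 3)*(z - 1)*(z + 3)^2*(z)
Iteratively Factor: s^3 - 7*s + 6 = (s + 3)*(s^2 - 3*s + 2) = (s - 1)*(s + 3)*(s - 2)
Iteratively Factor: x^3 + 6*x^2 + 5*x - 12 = (x + 3)*(x^2 + 3*x - 4) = (x + 3)*(x + 4)*(x - 1)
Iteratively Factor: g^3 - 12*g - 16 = (g - 4)*(g^2 + 4*g + 4) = (g - 4)*(g + 2)*(g + 2)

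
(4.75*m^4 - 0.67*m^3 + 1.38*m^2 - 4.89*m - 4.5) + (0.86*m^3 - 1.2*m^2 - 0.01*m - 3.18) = 4.75*m^4 + 0.19*m^3 + 0.18*m^2 - 4.9*m - 7.68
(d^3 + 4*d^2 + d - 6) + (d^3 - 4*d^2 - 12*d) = 2*d^3 - 11*d - 6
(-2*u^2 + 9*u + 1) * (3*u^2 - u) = -6*u^4 + 29*u^3 - 6*u^2 - u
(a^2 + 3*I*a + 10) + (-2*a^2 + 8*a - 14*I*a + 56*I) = -a^2 + 8*a - 11*I*a + 10 + 56*I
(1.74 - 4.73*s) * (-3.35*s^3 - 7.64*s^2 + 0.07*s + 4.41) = 15.8455*s^4 + 30.3082*s^3 - 13.6247*s^2 - 20.7375*s + 7.6734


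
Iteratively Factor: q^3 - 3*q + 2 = (q + 2)*(q^2 - 2*q + 1) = (q - 1)*(q + 2)*(q - 1)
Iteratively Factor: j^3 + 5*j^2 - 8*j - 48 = (j + 4)*(j^2 + j - 12) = (j + 4)^2*(j - 3)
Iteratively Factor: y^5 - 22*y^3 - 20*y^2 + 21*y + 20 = (y - 5)*(y^4 + 5*y^3 + 3*y^2 - 5*y - 4) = (y - 5)*(y + 4)*(y^3 + y^2 - y - 1) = (y - 5)*(y + 1)*(y + 4)*(y^2 - 1) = (y - 5)*(y + 1)^2*(y + 4)*(y - 1)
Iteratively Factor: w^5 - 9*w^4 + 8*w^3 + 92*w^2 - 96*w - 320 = (w - 4)*(w^4 - 5*w^3 - 12*w^2 + 44*w + 80) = (w - 4)^2*(w^3 - w^2 - 16*w - 20) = (w - 5)*(w - 4)^2*(w^2 + 4*w + 4) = (w - 5)*(w - 4)^2*(w + 2)*(w + 2)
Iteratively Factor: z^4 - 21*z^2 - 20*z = (z + 1)*(z^3 - z^2 - 20*z) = (z + 1)*(z + 4)*(z^2 - 5*z) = (z - 5)*(z + 1)*(z + 4)*(z)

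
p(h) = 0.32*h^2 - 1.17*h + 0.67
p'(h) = 0.64*h - 1.17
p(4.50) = 1.88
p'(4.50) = 1.71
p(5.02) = 2.86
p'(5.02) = 2.04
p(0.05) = 0.61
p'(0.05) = -1.14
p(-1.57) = 3.30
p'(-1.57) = -2.17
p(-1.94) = 4.14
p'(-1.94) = -2.41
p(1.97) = -0.39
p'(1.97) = 0.09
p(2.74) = -0.13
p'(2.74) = 0.58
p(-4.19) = 11.19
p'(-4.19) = -3.85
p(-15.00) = 90.22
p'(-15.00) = -10.77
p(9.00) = 16.06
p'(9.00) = 4.59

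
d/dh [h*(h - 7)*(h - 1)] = 3*h^2 - 16*h + 7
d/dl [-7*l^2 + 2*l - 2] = 2 - 14*l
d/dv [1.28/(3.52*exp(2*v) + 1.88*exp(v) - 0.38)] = (-9.0112*exp(v) - 2.4064)*exp(v)/(3.52*exp(2*v) + 1.88*exp(v) - 0.38)^2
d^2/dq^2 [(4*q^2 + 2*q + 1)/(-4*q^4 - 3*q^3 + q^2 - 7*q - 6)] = 2*(-192*q^8 - 336*q^7 - 404*q^6 + 462*q^5 + 1572*q^4 + 964*q^3 + 222*q^2 + 39*q - 115)/(64*q^12 + 144*q^11 + 60*q^10 + 291*q^9 + 777*q^8 + 462*q^7 + 479*q^6 + 1362*q^5 + 1059*q^4 + 415*q^3 + 774*q^2 + 756*q + 216)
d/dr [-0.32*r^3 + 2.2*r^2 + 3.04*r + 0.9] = -0.96*r^2 + 4.4*r + 3.04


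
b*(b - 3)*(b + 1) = b^3 - 2*b^2 - 3*b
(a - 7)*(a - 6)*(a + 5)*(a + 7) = a^4 - a^3 - 79*a^2 + 49*a + 1470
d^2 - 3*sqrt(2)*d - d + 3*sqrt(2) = (d - 1)*(d - 3*sqrt(2))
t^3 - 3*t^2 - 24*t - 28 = (t - 7)*(t + 2)^2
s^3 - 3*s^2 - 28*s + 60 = (s - 6)*(s - 2)*(s + 5)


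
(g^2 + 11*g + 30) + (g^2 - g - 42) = 2*g^2 + 10*g - 12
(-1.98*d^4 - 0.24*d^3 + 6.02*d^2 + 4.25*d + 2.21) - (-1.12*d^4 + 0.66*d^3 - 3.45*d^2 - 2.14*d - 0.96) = -0.86*d^4 - 0.9*d^3 + 9.47*d^2 + 6.39*d + 3.17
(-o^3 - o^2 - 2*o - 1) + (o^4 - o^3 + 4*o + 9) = o^4 - 2*o^3 - o^2 + 2*o + 8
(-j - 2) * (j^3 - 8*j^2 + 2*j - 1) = -j^4 + 6*j^3 + 14*j^2 - 3*j + 2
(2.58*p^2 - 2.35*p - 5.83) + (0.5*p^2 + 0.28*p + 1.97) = 3.08*p^2 - 2.07*p - 3.86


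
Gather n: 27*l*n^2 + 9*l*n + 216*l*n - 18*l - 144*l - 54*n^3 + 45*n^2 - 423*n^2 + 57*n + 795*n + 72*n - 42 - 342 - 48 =-162*l - 54*n^3 + n^2*(27*l - 378) + n*(225*l + 924) - 432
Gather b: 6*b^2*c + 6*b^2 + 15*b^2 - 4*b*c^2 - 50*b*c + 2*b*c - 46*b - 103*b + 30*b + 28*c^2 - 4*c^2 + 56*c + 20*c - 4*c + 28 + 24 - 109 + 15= b^2*(6*c + 21) + b*(-4*c^2 - 48*c - 119) + 24*c^2 + 72*c - 42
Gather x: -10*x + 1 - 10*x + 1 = 2 - 20*x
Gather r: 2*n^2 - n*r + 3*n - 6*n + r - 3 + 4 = 2*n^2 - 3*n + r*(1 - n) + 1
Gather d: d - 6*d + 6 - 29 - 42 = -5*d - 65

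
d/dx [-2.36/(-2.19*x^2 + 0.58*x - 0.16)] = (1.3688 - 10.3368*x)/(2.19*x^2 - 0.58*x + 0.16)^2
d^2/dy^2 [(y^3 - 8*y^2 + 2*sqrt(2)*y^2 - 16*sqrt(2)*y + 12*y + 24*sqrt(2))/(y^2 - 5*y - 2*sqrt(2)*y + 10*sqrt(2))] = 2*(-12*sqrt(2)*y^3 + 13*y^3 - 240*y^2 + 162*sqrt(2)*y^2 - 720*sqrt(2)*y + 1272*y - 2240 + 1152*sqrt(2))/(y^6 - 15*y^5 - 6*sqrt(2)*y^5 + 99*y^4 + 90*sqrt(2)*y^4 - 466*sqrt(2)*y^3 - 485*y^3 + 990*sqrt(2)*y^2 + 1800*y^2 - 3000*y - 1200*sqrt(2)*y + 2000*sqrt(2))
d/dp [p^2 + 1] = 2*p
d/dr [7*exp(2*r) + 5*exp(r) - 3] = (14*exp(r) + 5)*exp(r)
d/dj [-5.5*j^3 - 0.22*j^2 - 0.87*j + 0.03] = -16.5*j^2 - 0.44*j - 0.87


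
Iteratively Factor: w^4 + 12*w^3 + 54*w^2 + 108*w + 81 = (w + 3)*(w^3 + 9*w^2 + 27*w + 27) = (w + 3)^2*(w^2 + 6*w + 9) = (w + 3)^3*(w + 3)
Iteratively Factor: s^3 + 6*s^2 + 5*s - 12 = (s + 3)*(s^2 + 3*s - 4) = (s - 1)*(s + 3)*(s + 4)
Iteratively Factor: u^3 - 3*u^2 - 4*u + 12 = (u - 2)*(u^2 - u - 6) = (u - 3)*(u - 2)*(u + 2)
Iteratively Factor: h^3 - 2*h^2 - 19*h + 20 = (h - 5)*(h^2 + 3*h - 4) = (h - 5)*(h + 4)*(h - 1)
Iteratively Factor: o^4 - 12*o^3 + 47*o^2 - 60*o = (o - 4)*(o^3 - 8*o^2 + 15*o) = (o - 4)*(o - 3)*(o^2 - 5*o) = o*(o - 4)*(o - 3)*(o - 5)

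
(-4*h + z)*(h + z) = -4*h^2 - 3*h*z + z^2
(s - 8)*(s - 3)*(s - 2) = s^3 - 13*s^2 + 46*s - 48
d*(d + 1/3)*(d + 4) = d^3 + 13*d^2/3 + 4*d/3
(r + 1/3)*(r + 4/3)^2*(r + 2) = r^4 + 5*r^3 + 26*r^2/3 + 160*r/27 + 32/27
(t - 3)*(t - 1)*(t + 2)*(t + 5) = t^4 + 3*t^3 - 15*t^2 - 19*t + 30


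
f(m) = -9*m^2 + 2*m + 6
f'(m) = 2 - 18*m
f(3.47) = -95.43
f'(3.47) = -60.46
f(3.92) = -124.46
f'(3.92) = -68.56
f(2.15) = -31.30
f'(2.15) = -36.70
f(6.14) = -321.02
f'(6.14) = -108.52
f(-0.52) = 2.53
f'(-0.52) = 11.36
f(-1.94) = -31.75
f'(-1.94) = 36.92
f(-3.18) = -91.37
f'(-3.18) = 59.24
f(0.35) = 5.60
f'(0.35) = -4.30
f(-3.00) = -81.00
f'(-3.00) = 56.00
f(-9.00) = -741.00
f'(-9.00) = 164.00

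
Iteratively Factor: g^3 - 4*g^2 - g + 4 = (g - 1)*(g^2 - 3*g - 4) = (g - 1)*(g + 1)*(g - 4)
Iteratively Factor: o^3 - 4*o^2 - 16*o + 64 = (o - 4)*(o^2 - 16) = (o - 4)^2*(o + 4)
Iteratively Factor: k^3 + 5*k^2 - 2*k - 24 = (k + 3)*(k^2 + 2*k - 8) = (k + 3)*(k + 4)*(k - 2)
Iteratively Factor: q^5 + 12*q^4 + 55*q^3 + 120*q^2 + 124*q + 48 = (q + 2)*(q^4 + 10*q^3 + 35*q^2 + 50*q + 24) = (q + 2)^2*(q^3 + 8*q^2 + 19*q + 12) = (q + 2)^2*(q + 4)*(q^2 + 4*q + 3) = (q + 2)^2*(q + 3)*(q + 4)*(q + 1)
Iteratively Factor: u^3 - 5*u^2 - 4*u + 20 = (u + 2)*(u^2 - 7*u + 10) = (u - 2)*(u + 2)*(u - 5)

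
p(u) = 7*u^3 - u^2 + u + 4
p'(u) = 21*u^2 - 2*u + 1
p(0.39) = 4.65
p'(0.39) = 3.41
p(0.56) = 5.48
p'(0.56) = 6.47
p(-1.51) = -23.89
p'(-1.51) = 51.90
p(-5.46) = -1170.67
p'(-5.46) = 637.96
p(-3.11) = -219.34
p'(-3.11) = 210.33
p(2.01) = 58.81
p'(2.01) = 81.82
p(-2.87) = -172.59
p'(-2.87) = 179.71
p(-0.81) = -1.19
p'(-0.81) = 16.40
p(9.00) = 5035.00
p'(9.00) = 1684.00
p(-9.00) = -5189.00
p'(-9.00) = 1720.00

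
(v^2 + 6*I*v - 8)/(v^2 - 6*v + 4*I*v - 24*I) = (v + 2*I)/(v - 6)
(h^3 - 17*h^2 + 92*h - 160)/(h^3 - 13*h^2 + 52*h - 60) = (h^2 - 12*h + 32)/(h^2 - 8*h + 12)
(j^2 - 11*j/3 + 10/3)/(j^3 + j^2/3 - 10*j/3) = (j - 2)/(j*(j + 2))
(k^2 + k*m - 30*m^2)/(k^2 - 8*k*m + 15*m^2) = (k + 6*m)/(k - 3*m)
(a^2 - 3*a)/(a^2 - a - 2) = a*(3 - a)/(-a^2 + a + 2)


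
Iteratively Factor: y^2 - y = (y - 1)*(y)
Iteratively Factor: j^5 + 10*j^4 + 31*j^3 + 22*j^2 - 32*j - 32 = (j - 1)*(j^4 + 11*j^3 + 42*j^2 + 64*j + 32) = (j - 1)*(j + 1)*(j^3 + 10*j^2 + 32*j + 32) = (j - 1)*(j + 1)*(j + 4)*(j^2 + 6*j + 8) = (j - 1)*(j + 1)*(j + 2)*(j + 4)*(j + 4)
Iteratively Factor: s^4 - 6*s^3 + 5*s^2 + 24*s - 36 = (s - 2)*(s^3 - 4*s^2 - 3*s + 18) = (s - 2)*(s + 2)*(s^2 - 6*s + 9) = (s - 3)*(s - 2)*(s + 2)*(s - 3)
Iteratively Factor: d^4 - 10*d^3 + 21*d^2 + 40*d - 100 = (d + 2)*(d^3 - 12*d^2 + 45*d - 50) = (d - 2)*(d + 2)*(d^2 - 10*d + 25) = (d - 5)*(d - 2)*(d + 2)*(d - 5)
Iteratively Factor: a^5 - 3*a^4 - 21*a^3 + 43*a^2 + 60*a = (a - 3)*(a^4 - 21*a^2 - 20*a) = a*(a - 3)*(a^3 - 21*a - 20) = a*(a - 3)*(a + 1)*(a^2 - a - 20) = a*(a - 5)*(a - 3)*(a + 1)*(a + 4)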